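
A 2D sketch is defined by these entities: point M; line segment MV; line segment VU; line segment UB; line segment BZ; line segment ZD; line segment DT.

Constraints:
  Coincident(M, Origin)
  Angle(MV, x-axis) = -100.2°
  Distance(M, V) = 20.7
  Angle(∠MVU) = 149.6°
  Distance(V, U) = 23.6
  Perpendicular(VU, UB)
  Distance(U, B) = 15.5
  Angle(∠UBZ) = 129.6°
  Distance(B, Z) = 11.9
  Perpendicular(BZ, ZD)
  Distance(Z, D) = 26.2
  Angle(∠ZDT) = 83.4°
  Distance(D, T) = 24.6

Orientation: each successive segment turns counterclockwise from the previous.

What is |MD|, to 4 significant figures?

17.33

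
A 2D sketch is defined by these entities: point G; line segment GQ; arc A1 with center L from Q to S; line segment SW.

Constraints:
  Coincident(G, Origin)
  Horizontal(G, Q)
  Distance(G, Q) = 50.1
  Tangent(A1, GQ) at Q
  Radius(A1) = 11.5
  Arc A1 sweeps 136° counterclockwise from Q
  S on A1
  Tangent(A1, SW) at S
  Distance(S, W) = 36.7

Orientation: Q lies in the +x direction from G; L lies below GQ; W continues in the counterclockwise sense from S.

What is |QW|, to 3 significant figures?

48.9

G is at the origin; GQ is horizontal with |GQ| = 50.1 and Q on the +x side, so Q = (50.1, 0.00). The tangent condition forces LQ to be normal to GQ, so L = Q + (0, -11.5) = (50.1, -11.5). On A1, Q sits at bearing 90° from L; a 136° counterclockwise sweep puts S at bearing 226°, so S = L + 11.5·(cos 226°, sin 226°) = (42.1, -19.8). A1 meets SW tangentially, so LS is at right angles to SW, so SW runs along (−sin 226°, cos 226°); with |SW| = 36.7, W = (68.5, -45.3). Then |QW| = |W − Q| = 48.9.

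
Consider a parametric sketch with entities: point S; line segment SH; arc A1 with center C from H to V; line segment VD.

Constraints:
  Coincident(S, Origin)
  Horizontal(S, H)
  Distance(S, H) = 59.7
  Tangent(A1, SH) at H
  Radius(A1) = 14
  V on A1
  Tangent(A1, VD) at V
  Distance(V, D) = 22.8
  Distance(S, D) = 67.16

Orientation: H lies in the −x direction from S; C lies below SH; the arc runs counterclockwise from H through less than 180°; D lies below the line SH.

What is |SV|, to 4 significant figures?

73.68

S is at the origin; S and H share the same y with |SH| = 59.7 and H on the −x side, so H = (-59.70, 0.000). Tangency of A1 to SH means the radius CH is perpendicular to SH, so C = H + (0, -14) = (-59.70, -14.00). Since CV ⟂ VD (tangency), |CD| = √(14.0² + 22.8²) = 26.76 regardless of where V sits on A1. So D lies on both circle(S, 67.16) and circle(C, 26.76); the below-SH intersection is D = (-53.87, -40.11). V is the foot of the tangent from D: V = (-69.75, -23.75).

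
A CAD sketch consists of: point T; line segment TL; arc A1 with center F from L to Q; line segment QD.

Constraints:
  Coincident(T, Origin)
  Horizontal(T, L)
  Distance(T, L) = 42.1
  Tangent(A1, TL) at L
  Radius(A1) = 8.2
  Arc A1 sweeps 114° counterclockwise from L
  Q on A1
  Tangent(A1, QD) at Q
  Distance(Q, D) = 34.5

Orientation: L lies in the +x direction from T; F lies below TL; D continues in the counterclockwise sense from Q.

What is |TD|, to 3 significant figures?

65.0

T is at the origin; TL is horizontal with |TL| = 42.1 and L on the +x side, so L = (42.1, 0.00). Tangency of A1 to TL means the radius FL is perpendicular to TL, so F = L + (0, -8.2) = (42.1, -8.20). On A1, L sits at bearing 90° from F; a 114° counterclockwise sweep puts Q at bearing 204°, so Q = F + 8.2·(cos 204°, sin 204°) = (34.6, -11.5). Tangency of A1 to QD means the radius FQ is perpendicular to QD, so QD runs along (−sin 204°, cos 204°); with |QD| = 34.5, D = (48.6, -43.1). Then |TD| = |D − T| = 65.0.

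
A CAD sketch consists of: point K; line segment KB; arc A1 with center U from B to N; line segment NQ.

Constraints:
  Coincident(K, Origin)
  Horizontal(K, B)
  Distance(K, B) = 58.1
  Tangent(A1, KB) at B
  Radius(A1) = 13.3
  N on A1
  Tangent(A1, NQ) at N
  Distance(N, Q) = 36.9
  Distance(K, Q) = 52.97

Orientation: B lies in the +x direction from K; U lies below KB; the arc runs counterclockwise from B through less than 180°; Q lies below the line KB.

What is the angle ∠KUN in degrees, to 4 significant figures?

9.437°

Checks: |UN| = 13.30 ✓; ∠(UN, NQ) = 90.00° ✓; |NQ| = 36.90 ✓; |KQ| = 52.97 ✓.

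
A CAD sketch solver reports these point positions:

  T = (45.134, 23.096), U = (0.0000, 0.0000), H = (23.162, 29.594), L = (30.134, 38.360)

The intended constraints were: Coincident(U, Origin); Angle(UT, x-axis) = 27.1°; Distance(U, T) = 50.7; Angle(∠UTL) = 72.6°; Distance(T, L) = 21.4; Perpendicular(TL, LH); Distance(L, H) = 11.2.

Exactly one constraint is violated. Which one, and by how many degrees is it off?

Perpendicular(TL, LH) — off by 7.00°.

U = (0.00, 0.00) ✓; UT at 27.10° ✓; |UT| = 50.70 ✓; ∠UTL = 72.60° ✓; |TL| = 21.40 ✓; ∠(TL, LH) = 97.00° ✗; |LH| = 11.20 ✓.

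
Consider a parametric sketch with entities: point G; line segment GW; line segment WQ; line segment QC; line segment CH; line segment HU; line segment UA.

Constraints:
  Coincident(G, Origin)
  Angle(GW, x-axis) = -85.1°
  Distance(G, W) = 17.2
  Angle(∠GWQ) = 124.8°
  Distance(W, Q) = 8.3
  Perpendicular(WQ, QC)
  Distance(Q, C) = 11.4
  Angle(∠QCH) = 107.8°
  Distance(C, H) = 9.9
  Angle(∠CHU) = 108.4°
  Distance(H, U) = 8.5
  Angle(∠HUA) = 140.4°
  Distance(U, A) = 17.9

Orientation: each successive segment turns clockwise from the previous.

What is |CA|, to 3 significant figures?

25.5

G is at the origin; GW runs at -85.1° with length 17.2, so W = (1.47, -17.1). ∠GWQ = 124.8° gives WQ at -140° from the x-axis; with |WQ| = 8.3, Q = (-4.92, -22.4). WQ is perpendicular to QC, so QC runs at 130°; with |QC| = 11.4, C = (-12.2, -13.7). ∠QCH = 107.8° gives CH at 57.5° from the x-axis; with |CH| = 9.9, H = (-6.88, -5.32). ∠CHU = 108.4° gives HU at -14.1° from the x-axis; with |HU| = 8.5, U = (1.36, -7.39). ∠HUA = 140.4° gives UA at -53.7° from the x-axis; with |UA| = 17.9, A = (12.0, -21.8). Then |CA| = |A − C| = 25.5.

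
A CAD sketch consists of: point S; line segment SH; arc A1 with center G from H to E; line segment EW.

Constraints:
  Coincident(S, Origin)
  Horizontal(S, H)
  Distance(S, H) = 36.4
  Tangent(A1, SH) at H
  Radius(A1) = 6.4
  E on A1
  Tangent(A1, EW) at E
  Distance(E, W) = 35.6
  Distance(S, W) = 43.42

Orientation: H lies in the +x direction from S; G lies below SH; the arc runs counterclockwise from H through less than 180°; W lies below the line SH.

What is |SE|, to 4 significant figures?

30.62

Checks: |GE| = 6.400 ✓; ∠(GE, EW) = 90.00° ✓; |EW| = 35.60 ✓; |SW| = 43.42 ✓.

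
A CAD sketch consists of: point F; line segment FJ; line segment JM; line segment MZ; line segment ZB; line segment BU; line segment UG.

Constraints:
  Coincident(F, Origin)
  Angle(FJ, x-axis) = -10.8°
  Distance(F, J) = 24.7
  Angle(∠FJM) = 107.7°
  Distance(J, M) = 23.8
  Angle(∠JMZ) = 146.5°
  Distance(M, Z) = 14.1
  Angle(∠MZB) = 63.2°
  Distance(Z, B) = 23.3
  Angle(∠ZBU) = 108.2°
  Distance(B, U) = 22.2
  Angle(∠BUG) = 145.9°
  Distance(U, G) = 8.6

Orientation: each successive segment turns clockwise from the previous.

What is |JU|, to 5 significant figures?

4.5902

∠MZB = 63.2° gives ZB at 126.60° from the x-axis; with |ZB| = 23.3, B = (6.9163, -22.158). ∠ZBU = 108.2° gives BU at 54.800° from the x-axis; with |BU| = 22.2, U = (19.713, -4.0173). Then |JU| = |U − J| = 4.5902.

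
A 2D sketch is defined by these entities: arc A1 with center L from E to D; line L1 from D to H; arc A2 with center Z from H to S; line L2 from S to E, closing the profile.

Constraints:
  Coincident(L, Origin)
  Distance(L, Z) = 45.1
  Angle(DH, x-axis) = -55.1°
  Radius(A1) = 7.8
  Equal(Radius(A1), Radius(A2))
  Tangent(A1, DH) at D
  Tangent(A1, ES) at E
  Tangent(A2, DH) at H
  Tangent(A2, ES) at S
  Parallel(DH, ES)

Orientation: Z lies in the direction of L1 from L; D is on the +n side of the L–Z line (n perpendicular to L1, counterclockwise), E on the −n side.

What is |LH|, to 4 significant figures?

45.77

Tangency of A1 to both parallel lines with radius 7.8 puts D and E at L ± 7.8·n: D = (6.397, 4.463), E = (-6.397, -4.463). Equal radii place H and S the same way about Z: H = Z + 7.8·n = (32.20, -32.53), S = Z − 7.8·n = (19.41, -41.45). Then |LH| = |H − L| = 45.77.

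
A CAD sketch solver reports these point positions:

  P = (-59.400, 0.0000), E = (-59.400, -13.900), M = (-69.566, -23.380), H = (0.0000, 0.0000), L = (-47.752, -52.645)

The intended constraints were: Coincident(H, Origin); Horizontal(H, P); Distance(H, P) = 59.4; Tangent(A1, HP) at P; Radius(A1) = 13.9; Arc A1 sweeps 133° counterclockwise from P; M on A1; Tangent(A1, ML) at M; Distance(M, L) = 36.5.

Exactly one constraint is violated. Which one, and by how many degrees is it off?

Tangent(A1, ML) at M — off by 6.30°.

H = (0.00, 0.00) ✓; H.y = 0.00, P.y = 0.00 ✓; |HP| = 59.40 ✓; ∠(EP, PH) = 90.00° ✓; |EP| = 13.90 ✓; bearing(E→M) − bearing(E→P) = 133.0° ✓; |EM| = 13.90 ✓; ∠(EM, ML) = 96.30° ✗; |ML| = 36.50 ✓.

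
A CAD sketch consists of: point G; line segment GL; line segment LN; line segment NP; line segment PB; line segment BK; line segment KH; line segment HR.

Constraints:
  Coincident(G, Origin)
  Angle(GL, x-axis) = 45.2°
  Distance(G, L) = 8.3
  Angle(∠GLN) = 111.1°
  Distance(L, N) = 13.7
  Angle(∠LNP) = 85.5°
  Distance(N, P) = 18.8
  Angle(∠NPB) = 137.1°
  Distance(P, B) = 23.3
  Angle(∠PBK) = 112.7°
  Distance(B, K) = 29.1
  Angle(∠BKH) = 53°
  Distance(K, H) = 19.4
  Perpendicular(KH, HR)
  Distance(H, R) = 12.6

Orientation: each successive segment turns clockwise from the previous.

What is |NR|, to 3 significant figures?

32.7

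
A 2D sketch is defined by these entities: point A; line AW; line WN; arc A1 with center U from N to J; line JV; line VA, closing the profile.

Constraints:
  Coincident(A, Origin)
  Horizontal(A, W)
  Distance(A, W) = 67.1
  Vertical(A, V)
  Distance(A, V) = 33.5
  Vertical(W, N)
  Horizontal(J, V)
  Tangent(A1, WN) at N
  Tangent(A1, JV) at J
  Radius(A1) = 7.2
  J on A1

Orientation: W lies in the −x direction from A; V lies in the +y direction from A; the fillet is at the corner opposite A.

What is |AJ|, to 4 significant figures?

68.63

A is at the origin; A and W share the same y with |AW| = 67.1 and W on the −x side, so W = (-67.10, 0.000). AV is vertical with |AV| = 33.5 and V on the +y side, so V = (0.000, 33.50). The virtual corner opposite A is at (-67.10, 33.50). The tangent condition forces UN to be normal to WN and A1 meets JV tangentially, so UJ is at right angles to JV, with radius 7.2, so the center U sits 7.2 in from both sides at U = (-59.90, 26.30). That places the tangent points at N = (-67.10, 26.30) on WN and J = (-59.90, 33.50) on JV. Then |AJ| = |J − A| = 68.63.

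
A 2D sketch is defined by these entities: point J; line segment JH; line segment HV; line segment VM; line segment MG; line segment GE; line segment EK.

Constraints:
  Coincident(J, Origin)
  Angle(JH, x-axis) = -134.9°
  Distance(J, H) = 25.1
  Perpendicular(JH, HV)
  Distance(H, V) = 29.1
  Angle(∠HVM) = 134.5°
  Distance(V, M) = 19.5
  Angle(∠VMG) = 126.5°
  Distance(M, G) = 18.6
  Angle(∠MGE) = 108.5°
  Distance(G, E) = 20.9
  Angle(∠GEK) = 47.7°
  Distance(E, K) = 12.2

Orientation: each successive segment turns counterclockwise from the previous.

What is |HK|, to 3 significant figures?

36.3

J is at the origin; JH runs at -134.9° with length 25.1, so H = (-17.7, -17.8). JH is perpendicular to HV, so HV runs at -44.9°; with |HV| = 29.1, V = (2.90, -38.3). ∠HVM = 134.5° gives VM at 0.600° from the x-axis; with |VM| = 19.5, M = (22.4, -38.1). ∠VMG = 126.5° gives MG at 54.1° from the x-axis; with |MG| = 18.6, G = (33.3, -23.0). ∠MGE = 108.5° gives GE at 126° from the x-axis; with |GE| = 20.9, E = (21.1, -6.06). ∠GEK = 47.7° gives EK at -102° from the x-axis; with |EK| = 12.2, K = (18.6, -18.0). Then |HK| = |K − H| = 36.3.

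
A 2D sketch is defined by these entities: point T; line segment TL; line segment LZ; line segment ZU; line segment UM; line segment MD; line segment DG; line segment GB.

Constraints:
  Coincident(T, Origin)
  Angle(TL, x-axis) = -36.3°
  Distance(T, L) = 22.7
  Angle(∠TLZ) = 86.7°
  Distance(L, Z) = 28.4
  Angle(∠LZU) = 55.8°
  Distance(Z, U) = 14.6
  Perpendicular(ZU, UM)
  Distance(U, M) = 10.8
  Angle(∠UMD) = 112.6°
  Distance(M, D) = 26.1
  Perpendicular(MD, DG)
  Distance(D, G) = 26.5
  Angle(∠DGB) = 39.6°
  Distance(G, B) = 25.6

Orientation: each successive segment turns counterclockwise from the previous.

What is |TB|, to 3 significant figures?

31.0

T is at the origin; TL runs at -36.3° with length 22.7, so L = (18.3, -13.4). ∠TLZ = 86.7° gives LZ at 57.0° from the x-axis; with |LZ| = 28.4, Z = (33.8, 10.4). ∠LZU = 55.8° gives ZU at -179° from the x-axis; with |ZU| = 14.6, U = (19.2, 10.1). ZU ⟂ UM, so UM runs at -88.8°; with |UM| = 10.8, M = (19.4, -0.724). ∠UMD = 112.6° gives MD at -21.4° from the x-axis; with |MD| = 26.1, D = (43.7, -10.2). MD ⟂ DG, so DG runs at 68.6°; with |DG| = 26.5, G = (53.4, 14.4). ∠DGB = 39.6° gives GB at -151° from the x-axis; with |GB| = 25.6, B = (31.0, 2.01). Then |TB| = |B − T| = 31.0.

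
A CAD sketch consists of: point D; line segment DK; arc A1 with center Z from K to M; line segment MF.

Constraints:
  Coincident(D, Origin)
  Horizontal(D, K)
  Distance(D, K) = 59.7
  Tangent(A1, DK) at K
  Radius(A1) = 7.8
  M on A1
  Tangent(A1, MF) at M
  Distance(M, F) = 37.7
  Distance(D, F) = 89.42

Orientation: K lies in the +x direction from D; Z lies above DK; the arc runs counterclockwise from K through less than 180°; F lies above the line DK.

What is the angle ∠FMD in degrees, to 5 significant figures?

113.86°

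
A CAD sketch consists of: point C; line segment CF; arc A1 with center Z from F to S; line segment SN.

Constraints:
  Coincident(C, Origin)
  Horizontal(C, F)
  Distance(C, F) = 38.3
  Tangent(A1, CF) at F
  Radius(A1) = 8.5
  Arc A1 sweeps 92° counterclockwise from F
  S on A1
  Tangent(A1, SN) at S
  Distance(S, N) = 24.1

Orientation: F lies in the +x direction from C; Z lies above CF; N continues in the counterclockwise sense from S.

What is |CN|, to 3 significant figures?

56.5

C is at the origin; CF is horizontal with |CF| = 38.3 and F on the +x side, so F = (38.3, 0.00). A1 meets CF tangentially, so ZF is at right angles to CF, so Z = F + (0, 8.5) = (38.3, 8.50). On A1, F sits at bearing -90° from Z; a 92° counterclockwise sweep puts S at bearing 2°, so S = Z + 8.5·(cos 2°, sin 2°) = (46.8, 8.80). The tangent condition forces ZS to be normal to SN, so SN runs along (−sin 2°, cos 2°); with |SN| = 24.1, N = (46.0, 32.9). Then |CN| = |N − C| = 56.5.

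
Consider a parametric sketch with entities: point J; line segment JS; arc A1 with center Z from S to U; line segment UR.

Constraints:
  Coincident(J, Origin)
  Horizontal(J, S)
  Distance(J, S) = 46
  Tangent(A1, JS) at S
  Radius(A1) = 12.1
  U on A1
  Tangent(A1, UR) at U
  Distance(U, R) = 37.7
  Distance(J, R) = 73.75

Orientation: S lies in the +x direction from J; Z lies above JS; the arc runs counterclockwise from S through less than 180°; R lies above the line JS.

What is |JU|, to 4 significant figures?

59.58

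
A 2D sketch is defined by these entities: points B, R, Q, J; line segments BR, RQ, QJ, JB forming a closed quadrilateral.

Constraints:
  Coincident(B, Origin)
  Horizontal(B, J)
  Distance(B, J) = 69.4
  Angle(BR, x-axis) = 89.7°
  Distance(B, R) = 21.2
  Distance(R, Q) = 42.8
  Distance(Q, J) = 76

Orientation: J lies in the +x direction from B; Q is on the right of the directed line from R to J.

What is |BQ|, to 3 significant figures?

21.7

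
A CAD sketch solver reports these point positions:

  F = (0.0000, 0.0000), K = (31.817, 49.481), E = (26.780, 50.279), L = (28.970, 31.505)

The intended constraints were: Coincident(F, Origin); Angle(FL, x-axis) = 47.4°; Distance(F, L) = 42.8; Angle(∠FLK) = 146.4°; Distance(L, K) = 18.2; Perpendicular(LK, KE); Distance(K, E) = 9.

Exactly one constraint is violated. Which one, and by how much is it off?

Distance(K, E) = 9 — off by 3.90.

F = (0.00, 0.00) ✓; FL at 47.40° ✓; |FL| = 42.80 ✓; ∠FLK = 146.4° ✓; |LK| = 18.20 ✓; ∠(LK, KE) = 90.00° ✓; |KE| = 5.100 ✗.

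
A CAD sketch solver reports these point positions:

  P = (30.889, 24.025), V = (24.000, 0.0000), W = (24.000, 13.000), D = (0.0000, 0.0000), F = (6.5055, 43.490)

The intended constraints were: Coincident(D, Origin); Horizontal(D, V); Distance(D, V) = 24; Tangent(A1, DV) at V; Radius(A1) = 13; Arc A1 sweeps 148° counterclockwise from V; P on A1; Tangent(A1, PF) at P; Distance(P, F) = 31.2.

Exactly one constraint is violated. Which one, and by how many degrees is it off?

Tangent(A1, PF) at P — off by 6.60°.

D = (0.00, 0.00) ✓; D.y = 0.00, V.y = 0.00 ✓; |DV| = 24.00 ✓; ∠(WV, VD) = 90.00° ✓; |WV| = 13.00 ✓; bearing(W→P) − bearing(W→V) = 148.0° ✓; |WP| = 13.00 ✓; ∠(WP, PF) = 96.60° ✗; |PF| = 31.20 ✓.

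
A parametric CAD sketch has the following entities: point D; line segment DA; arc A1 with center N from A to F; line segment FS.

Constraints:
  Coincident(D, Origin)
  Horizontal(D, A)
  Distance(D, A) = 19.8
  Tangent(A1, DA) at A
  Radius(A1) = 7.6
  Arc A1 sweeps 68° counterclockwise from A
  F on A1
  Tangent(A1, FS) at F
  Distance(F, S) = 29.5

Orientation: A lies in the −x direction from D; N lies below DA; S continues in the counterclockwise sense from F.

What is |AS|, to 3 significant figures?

36.9

D is at the origin; D and A share the same y with |DA| = 19.8 and A on the −x side, so A = (-19.8, 0.00). A1 meets DA tangentially, so NA is at right angles to DA, so N = A + (0, -7.6) = (-19.8, -7.60). On A1, A sits at bearing 90° from N; a 68° counterclockwise sweep puts F at bearing 158°, so F = N + 7.6·(cos 158°, sin 158°) = (-26.8, -4.75). A1 meets FS tangentially, so NF is at right angles to FS, so FS runs along (−sin 158°, cos 158°); with |FS| = 29.5, S = (-37.9, -32.1). Then |AS| = |S − A| = 36.9.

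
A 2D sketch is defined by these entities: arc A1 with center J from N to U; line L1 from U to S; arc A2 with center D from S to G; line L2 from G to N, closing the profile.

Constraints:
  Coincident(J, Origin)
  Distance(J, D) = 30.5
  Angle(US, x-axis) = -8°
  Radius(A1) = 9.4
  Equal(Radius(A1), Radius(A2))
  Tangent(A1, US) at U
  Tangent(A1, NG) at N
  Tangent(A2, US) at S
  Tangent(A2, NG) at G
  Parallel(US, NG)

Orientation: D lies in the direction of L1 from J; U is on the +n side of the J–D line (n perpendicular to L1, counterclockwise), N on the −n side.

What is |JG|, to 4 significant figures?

31.92

The slot axis is L1's direction at -8.0°, so u = (cos -8.0°, sin -8.0°) = (0.9903, -0.1392) and n = (−sin -8.0°, cos -8.0°) = (0.1392, 0.9903). J is at the origin and D lies 30.5 along u from J, so D = 30.5·u = (30.20, -4.245). Tangency of A1 to both parallel lines with radius 9.4 puts U and N at J ± 9.4·n: U = (1.308, 9.309), N = (-1.308, -9.309). Equal radii place S and G the same way about D: S = D + 9.4·n = (31.51, 5.064), G = D − 9.4·n = (28.89, -13.55). Then |JG| = |G − J| = 31.92.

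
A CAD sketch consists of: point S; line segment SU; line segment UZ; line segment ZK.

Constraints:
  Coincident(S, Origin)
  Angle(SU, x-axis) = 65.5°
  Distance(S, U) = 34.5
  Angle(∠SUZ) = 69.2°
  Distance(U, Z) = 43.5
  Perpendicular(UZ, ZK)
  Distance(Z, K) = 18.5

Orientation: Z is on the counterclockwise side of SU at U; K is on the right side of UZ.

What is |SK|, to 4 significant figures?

59.60

S is at the origin; SU runs at 65.5° with length 34.5, so U = 34.5·(cos 65.5°, sin 65.5°) = (14.31, 31.39). ∠SUZ = 69.2°, so UZ runs at 65.5° + (180° − 69.2°) = 176.3° from the x-axis; with |UZ| = 43.5, Z = U + 43.5·(cos 176.3°, sin 176.3°) = (-29.10, 34.20). UZ is perpendicular to ZK; with |ZK| = 18.5 on the right of UZ, K = Z + 18.5·(0.06453, 0.9979) = (-27.91, 52.66). Then |SK| = |K − S| = 59.60.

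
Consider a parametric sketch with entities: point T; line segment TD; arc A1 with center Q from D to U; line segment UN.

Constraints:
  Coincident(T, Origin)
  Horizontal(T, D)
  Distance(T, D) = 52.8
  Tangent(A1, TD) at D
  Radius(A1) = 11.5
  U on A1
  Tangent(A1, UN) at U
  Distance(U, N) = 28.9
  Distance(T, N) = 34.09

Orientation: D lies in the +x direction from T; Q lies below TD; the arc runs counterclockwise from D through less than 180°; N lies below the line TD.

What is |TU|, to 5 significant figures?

44.764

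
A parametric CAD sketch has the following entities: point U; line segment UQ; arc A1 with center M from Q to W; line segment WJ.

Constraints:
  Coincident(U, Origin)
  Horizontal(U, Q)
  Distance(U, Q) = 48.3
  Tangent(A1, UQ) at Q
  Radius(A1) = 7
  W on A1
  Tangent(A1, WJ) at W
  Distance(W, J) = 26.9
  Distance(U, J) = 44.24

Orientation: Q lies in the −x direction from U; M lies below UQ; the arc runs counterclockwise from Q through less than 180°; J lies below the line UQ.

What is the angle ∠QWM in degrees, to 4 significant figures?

20.49°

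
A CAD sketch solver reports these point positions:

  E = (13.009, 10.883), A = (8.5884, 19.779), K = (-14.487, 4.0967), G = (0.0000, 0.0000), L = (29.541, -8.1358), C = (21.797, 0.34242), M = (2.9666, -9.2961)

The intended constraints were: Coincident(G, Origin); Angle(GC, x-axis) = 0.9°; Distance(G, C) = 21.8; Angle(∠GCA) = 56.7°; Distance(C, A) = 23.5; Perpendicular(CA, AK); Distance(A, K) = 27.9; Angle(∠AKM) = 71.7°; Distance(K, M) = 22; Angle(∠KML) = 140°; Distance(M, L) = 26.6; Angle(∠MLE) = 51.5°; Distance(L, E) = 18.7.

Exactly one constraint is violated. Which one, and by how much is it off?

Distance(L, E) = 18.7 — off by 6.50.

G = (0.00, 0.00) ✓; GC at 0.9000° ✓; |GC| = 21.80 ✓; ∠GCA = 56.70° ✓; |CA| = 23.50 ✓; ∠(CA, AK) = 90.00° ✓; |AK| = 27.90 ✓; ∠AKM = 71.70° ✓; |KM| = 22.00 ✓; ∠KML = 140.0° ✓; |ML| = 26.60 ✓; ∠MLE = 51.50° ✓; |LE| = 25.20 ✗.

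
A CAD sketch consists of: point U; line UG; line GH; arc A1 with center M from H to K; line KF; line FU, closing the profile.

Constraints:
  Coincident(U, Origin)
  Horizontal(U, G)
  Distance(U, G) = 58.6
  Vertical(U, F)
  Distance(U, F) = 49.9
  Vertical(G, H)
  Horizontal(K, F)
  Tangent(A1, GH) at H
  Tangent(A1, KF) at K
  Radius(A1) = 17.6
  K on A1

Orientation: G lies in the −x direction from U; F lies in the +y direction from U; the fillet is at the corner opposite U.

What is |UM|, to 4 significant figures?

52.19

U is at the origin; U and G share the same y with |UG| = 58.6 and G on the −x side, so G = (-58.60, 0.000). UF is vertical with |UF| = 49.9 and F on the +y side, so F = (0.000, 49.90). The virtual corner opposite U is at (-58.60, 49.90). The tangent condition forces MH to be normal to GH and since A1 is tangent to KF there, MK ⟂ KF, with radius 17.6, so the center M sits 17.6 in from both sides at M = (-41.00, 32.30). Then |UM| = |M − U| = 52.19.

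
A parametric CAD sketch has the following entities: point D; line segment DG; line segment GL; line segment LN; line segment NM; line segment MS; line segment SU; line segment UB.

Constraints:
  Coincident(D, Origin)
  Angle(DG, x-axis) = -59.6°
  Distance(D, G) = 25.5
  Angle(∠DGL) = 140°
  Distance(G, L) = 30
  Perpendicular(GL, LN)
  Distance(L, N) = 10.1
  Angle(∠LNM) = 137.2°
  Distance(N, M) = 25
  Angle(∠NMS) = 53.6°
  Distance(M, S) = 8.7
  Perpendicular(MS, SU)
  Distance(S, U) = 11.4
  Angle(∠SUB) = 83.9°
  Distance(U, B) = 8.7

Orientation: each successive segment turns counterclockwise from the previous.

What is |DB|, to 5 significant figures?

43.990

D is at the origin; DG runs at -59.6° with length 25.5, so G = (12.904, -21.994). ∠DGL = 140.0° gives GL at -19.600° from the x-axis; with |GL| = 30.0, L = (41.166, -32.058). The perpendicularity gives LN at right angles to GL, so LN runs at 70.400°; with |LN| = 10.1, N = (44.554, -22.543). ∠LNM = 137.2° gives NM at 113.20° from the x-axis; with |NM| = 25.0, M = (34.705, 0.43552). ∠NMS = 53.6° gives MS at -120.40° from the x-axis; with |MS| = 8.7, S = (30.303, -7.0684). The perpendicularity gives SU at right angles to MS, so SU runs at -30.400°; with |SU| = 11.4, U = (40.135, -12.837). ∠SUB = 83.9° gives UB at 65.700° from the x-axis; with |UB| = 8.7, B = (43.715, -4.9079). Then |DB| = |B − D| = 43.990.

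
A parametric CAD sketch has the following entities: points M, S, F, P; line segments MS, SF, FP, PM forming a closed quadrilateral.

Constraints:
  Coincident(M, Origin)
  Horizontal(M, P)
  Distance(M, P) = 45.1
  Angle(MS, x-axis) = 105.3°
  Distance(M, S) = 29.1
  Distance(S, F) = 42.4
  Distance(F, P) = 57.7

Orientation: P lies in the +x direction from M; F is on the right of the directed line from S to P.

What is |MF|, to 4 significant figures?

17.87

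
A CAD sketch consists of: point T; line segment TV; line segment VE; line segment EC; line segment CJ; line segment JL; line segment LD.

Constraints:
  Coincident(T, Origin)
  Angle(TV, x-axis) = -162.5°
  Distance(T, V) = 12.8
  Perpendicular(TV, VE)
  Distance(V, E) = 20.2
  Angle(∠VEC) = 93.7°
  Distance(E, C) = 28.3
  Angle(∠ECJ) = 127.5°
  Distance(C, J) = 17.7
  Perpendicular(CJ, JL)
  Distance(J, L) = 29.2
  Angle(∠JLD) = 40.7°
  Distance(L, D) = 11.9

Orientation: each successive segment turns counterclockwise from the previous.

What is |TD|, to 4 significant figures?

6.921

T is at the origin; TV runs at -162.5° with length 12.8, so V = (-12.21, -3.849). TV ⟂ VE, so VE runs at -72.50°; with |VE| = 20.2, E = (-6.133, -23.11). ∠VEC = 93.7° gives EC at 13.80° from the x-axis; with |EC| = 28.3, C = (21.35, -16.36). ∠ECJ = 127.5° gives CJ at 66.30° from the x-axis; with |CJ| = 17.7, J = (28.46, -0.1564). The perpendicularity gives JL at right angles to CJ, so JL runs at 156.3°; with |JL| = 29.2, L = (1.727, 11.58). ∠JLD = 40.7° gives LD at -64.40° from the x-axis; with |LD| = 11.9, D = (6.869, 0.8487). Then |TD| = |D − T| = 6.921.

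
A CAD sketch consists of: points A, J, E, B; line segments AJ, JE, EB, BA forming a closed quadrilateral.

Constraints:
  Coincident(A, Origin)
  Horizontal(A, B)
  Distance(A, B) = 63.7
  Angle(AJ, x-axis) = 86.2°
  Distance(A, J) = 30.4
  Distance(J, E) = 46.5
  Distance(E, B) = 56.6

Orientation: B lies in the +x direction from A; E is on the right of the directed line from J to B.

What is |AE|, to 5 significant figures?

18.152

Checks: |JE| = 46.50 ✓; |EB| = 56.60 ✓.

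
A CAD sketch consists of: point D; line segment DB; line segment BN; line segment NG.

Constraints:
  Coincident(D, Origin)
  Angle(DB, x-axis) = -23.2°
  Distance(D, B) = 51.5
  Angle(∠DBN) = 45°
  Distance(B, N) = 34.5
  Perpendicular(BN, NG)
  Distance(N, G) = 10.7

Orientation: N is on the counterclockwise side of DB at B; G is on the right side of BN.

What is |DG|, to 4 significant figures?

47.15

D is at the origin; DB runs at -23.2° with length 51.5, so B = 51.5·(cos -23.2°, sin -23.2°) = (47.34, -20.29). ∠DBN = 45.0°, so BN runs at -23.2° + (180° − 45.0°) = 111.8° from the x-axis; with |BN| = 34.5, N = B + 34.5·(cos 111.8°, sin 111.8°) = (34.52, 11.74). BN is perpendicular to NG; with |NG| = 10.7 on the right of BN, G = N + 10.7·(0.9285, 0.3714) = (44.46, 15.72). Then |DG| = |G − D| = 47.15.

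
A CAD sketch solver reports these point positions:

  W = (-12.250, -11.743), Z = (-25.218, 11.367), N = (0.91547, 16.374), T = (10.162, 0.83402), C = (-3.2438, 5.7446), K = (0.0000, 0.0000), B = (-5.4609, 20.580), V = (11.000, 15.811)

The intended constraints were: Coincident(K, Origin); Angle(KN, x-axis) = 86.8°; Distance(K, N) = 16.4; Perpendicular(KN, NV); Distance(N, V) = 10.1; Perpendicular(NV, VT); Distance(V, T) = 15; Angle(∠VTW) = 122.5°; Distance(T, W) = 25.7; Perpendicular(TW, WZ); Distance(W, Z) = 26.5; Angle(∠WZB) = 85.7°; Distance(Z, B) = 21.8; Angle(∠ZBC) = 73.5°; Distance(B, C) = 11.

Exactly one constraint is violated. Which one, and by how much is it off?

Distance(B, C) = 11 — off by 4.00.

K = (0.00, 0.00) ✓; KN at 86.80° ✓; |KN| = 16.40 ✓; ∠(KN, NV) = 90.00° ✓; |NV| = 10.10 ✓; ∠(NV, VT) = 90.01° ✓; |VT| = 15.00 ✓; ∠VTW = 122.5° ✓; |TW| = 25.70 ✓; ∠(TW, WZ) = 90.00° ✓; |WZ| = 26.50 ✓; ∠WZB = 85.70° ✓; |ZB| = 21.80 ✓; ∠ZBC = 73.50° ✓; |BC| = 15.00 ✗.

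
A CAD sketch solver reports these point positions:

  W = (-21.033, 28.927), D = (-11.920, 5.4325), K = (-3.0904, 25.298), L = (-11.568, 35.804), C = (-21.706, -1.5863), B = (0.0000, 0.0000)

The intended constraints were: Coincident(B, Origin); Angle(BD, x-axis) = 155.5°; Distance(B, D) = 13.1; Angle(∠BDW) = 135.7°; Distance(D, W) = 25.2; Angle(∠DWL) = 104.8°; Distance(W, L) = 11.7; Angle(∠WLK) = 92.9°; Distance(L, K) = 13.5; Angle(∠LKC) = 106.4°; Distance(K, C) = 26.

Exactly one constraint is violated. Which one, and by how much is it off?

Distance(K, C) = 26 — off by 6.70.

B = (0.00, 0.00) ✓; BD at 155.5° ✓; |BD| = 13.10 ✓; ∠BDW = 135.7° ✓; |DW| = 25.20 ✓; ∠DWL = 104.8° ✓; |WL| = 11.70 ✓; ∠WLK = 92.90° ✓; |LK| = 13.50 ✓; ∠LKC = 106.4° ✓; |KC| = 32.70 ✗.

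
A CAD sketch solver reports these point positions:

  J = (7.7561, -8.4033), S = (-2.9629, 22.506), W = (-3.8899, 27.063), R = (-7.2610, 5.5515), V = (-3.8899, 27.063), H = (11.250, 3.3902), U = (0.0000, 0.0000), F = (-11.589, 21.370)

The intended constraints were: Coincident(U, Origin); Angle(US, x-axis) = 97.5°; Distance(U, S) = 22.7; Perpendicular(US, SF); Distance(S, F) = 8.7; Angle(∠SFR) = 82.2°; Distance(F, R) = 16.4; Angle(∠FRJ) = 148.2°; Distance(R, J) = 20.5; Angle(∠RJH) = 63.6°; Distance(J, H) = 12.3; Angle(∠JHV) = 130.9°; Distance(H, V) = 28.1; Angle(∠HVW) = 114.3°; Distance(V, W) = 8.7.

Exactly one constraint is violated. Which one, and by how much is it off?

Distance(V, W) = 8.7 — off by 8.70.

U = (0.00, 0.00) ✓; US at 97.50° ✓; |US| = 22.70 ✓; ∠(US, SF) = 90.00° ✓; |SF| = 8.701 ✓; ∠SFR = 82.20° ✓; |FR| = 16.40 ✓; ∠FRJ = 148.2° ✓; |RJ| = 20.50 ✓; ∠RJH = 63.60° ✓; |JH| = 12.30 ✓; ∠JHV = 130.9° ✓; |HV| = 28.10 ✓; ∠HVW = 114.3° ✓; |VW| = 0.000 ✗.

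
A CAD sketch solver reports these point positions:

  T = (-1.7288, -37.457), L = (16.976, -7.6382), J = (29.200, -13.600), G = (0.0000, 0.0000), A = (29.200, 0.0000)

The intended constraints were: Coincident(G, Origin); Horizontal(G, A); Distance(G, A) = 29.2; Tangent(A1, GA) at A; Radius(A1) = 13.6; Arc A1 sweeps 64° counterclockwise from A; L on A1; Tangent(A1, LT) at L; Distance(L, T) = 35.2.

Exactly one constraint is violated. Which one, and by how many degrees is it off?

Tangent(A1, LT) at L — off by 6.10°.

G = (0.00, 0.00) ✓; G.y = 0.00, A.y = 0.00 ✓; |GA| = 29.20 ✓; ∠(JA, AG) = 90.00° ✓; |JA| = 13.60 ✓; bearing(J→L) − bearing(J→A) = 64.00° ✓; |JL| = 13.60 ✓; ∠(JL, LT) = 96.10° ✗; |LT| = 35.20 ✓.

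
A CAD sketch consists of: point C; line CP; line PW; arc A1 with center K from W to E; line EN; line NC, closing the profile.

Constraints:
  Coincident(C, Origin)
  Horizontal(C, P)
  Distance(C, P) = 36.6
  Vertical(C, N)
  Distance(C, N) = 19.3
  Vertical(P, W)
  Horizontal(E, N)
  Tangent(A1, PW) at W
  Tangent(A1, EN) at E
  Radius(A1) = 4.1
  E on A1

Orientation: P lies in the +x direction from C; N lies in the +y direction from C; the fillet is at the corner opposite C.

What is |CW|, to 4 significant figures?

39.63

C is at the origin; C and P share the same y with |CP| = 36.6 and P on the +x side, so P = (36.60, 0.000). C and N share the same x with |CN| = 19.3 and N on the +y side, so N = (0.000, 19.30). The virtual corner opposite C is at (36.60, 19.30). Since A1 is tangent to PW there, KW ⟂ PW and the tangent condition forces KE to be normal to EN, with radius 4.1, so the center K sits 4.1 in from both sides at K = (32.50, 15.20). That places the tangent points at W = (36.60, 15.20) on PW and E = (32.50, 19.30) on EN. Then |CW| = |W − C| = 39.63.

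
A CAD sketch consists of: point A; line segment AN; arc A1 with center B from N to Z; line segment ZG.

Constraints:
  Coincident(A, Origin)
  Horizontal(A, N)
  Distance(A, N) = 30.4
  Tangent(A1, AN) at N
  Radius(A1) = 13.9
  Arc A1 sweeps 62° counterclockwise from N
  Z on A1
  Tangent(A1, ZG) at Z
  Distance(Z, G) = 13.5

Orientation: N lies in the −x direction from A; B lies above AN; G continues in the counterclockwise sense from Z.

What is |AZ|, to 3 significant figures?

19.6

A is at the origin; A and N share the same y with |AN| = 30.4 and N on the −x side, so N = (-30.4, 0.00). A1 meets AN tangentially, so BN is at right angles to AN, so B = N + (0, 13.9) = (-30.4, 13.9). On A1, N sits at bearing -90° from B; a 62° counterclockwise sweep puts Z at bearing -28°, so Z = B + 13.9·(cos -28°, sin -28°) = (-18.1, 7.37). Then |AZ| = |Z − A| = 19.6.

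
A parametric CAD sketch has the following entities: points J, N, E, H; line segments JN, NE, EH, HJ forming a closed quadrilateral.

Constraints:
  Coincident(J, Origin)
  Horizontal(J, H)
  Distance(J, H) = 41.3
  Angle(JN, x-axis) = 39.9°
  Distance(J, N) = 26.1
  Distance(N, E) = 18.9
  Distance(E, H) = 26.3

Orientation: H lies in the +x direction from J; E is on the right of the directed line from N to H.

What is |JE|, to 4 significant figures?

15.12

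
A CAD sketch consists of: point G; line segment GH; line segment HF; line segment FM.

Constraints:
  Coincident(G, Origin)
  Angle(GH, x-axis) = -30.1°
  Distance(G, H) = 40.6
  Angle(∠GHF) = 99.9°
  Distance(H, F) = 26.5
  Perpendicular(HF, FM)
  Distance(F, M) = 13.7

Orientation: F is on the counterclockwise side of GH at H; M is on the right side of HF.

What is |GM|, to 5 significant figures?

63.278

∠GHF = 99.9°, so HF runs at -30.1° + (180° − 99.9°) = 50.000° from the x-axis; with |HF| = 26.5, F = H + 26.5·(cos 50.000°, sin 50.000°) = (52.159, -0.061158). The perpendicularity gives FM at right angles to HF; with |FM| = 13.7 on the right of HF, M = F + 13.7·(0.76604, -0.64279) = (62.654, -8.8673). Then |GM| = |M − G| = 63.278.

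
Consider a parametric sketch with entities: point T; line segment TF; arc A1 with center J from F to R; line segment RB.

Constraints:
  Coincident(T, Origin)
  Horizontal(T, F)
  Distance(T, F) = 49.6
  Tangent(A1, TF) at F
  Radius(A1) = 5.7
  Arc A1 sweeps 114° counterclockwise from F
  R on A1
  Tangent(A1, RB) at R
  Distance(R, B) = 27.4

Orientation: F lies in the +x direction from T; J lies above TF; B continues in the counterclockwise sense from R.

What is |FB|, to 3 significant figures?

33.6

T is at the origin; T and F share the same y with |TF| = 49.6 and F on the +x side, so F = (49.6, 0.00). Since A1 is tangent to TF there, JF ⟂ TF, so J = F + (0, 5.7) = (49.6, 5.70). On A1, F sits at bearing -90° from J; a 114° counterclockwise sweep puts R at bearing 24°, so R = J + 5.7·(cos 24°, sin 24°) = (54.8, 8.02). A1 meets RB tangentially, so JR is at right angles to RB, so RB runs along (−sin 24°, cos 24°); with |RB| = 27.4, B = (43.7, 33.0). Then |FB| = |B − F| = 33.6.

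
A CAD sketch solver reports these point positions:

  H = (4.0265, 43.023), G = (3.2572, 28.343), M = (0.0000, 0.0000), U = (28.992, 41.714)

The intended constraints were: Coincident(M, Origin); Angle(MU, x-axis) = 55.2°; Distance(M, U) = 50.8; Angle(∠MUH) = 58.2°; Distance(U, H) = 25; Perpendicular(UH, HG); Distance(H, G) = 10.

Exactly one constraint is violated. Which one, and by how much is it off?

Distance(H, G) = 10 — off by 4.70.

M = (0.00, 0.00) ✓; MU at 55.20° ✓; |MU| = 50.80 ✓; ∠MUH = 58.20° ✓; |UH| = 25.00 ✓; ∠(UH, HG) = 90.00° ✓; |HG| = 14.70 ✗.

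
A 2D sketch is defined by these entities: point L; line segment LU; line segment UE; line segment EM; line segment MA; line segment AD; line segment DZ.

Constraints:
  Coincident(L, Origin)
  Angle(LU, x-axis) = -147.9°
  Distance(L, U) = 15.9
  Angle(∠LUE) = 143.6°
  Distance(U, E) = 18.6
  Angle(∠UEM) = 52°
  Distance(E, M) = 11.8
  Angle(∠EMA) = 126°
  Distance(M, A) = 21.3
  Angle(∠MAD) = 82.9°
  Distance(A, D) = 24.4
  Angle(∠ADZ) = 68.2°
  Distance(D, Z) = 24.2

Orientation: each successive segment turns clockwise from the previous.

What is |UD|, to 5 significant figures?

16.690

L is at the origin; LU runs at -147.9° with length 15.9, so U = (-13.469, -8.4492). ∠LUE = 143.6° gives UE at 175.70° from the x-axis; with |UE| = 18.6, E = (-32.017, -7.0546). ∠UEM = 52.0° gives EM at 47.700° from the x-axis; with |EM| = 11.8, M = (-24.075, 1.6730). ∠EMA = 126.0° gives MA at -6.3000° from the x-axis; with |MA| = 21.3, A = (-2.9040, -0.66433). ∠MAD = 82.9° gives AD at -103.40° from the x-axis; with |AD| = 24.4, D = (-8.5586, -24.400). Then |UD| = |D − U| = 16.690.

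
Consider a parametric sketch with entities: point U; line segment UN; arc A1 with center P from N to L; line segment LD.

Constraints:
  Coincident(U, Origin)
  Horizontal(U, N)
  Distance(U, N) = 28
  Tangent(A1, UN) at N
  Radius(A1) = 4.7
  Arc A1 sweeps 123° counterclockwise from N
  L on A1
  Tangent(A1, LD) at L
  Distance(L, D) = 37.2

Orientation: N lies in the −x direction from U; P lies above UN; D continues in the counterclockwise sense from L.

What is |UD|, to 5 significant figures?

58.679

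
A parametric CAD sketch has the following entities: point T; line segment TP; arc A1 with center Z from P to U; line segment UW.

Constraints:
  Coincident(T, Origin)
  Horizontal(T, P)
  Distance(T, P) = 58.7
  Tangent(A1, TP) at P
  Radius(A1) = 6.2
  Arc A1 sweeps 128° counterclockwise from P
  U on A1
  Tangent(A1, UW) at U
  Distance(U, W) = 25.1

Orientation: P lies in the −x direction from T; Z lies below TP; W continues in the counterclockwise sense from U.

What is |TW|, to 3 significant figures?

56.6

T is at the origin; T and P share the same y with |TP| = 58.7 and P on the −x side, so P = (-58.7, 0.00). A1 meets TP tangentially, so ZP is at right angles to TP, so Z = P + (0, -6.2) = (-58.7, -6.20). On A1, P sits at bearing 90° from Z; a 128° counterclockwise sweep puts U at bearing 218°, so U = Z + 6.2·(cos 218°, sin 218°) = (-63.6, -10.0). Since A1 is tangent to UW there, ZU ⟂ UW, so UW runs along (−sin 218°, cos 218°); with |UW| = 25.1, W = (-48.1, -29.8). Then |TW| = |W − T| = 56.6.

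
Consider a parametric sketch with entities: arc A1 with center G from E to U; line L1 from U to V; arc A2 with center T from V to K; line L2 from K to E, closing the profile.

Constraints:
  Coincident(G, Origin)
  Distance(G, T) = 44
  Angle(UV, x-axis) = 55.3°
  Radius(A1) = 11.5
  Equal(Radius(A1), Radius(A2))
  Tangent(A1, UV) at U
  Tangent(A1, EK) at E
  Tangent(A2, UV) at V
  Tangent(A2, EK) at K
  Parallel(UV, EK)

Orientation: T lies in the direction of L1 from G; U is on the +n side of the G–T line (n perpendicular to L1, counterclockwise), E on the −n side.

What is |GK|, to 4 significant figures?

45.48

The slot axis is L1's direction at 55.3°, so u = (cos 55.3°, sin 55.3°) = (0.5693, 0.8221) and n = (−sin 55.3°, cos 55.3°) = (-0.8221, 0.5693). G is at the origin and T lies 44.0 along u from G, so T = 44.0·u = (25.05, 36.17). Tangency of A1 to both parallel lines with radius 11.5 puts U and E at G ± 11.5·n: U = (-9.455, 6.547), E = (9.455, -6.547). Equal radii place V and K the same way about T: V = T + 11.5·n = (15.59, 42.72), K = T − 11.5·n = (34.50, 29.63). Then |GK| = |K − G| = 45.48.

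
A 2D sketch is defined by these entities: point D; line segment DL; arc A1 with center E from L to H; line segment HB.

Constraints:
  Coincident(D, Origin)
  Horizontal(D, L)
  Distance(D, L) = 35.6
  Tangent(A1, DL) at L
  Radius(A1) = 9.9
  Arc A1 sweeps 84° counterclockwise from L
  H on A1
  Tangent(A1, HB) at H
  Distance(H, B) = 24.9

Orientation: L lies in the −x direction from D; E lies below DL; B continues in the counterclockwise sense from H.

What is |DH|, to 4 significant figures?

46.30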